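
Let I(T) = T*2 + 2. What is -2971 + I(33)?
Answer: -2903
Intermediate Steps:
I(T) = 2 + 2*T (I(T) = 2*T + 2 = 2 + 2*T)
-2971 + I(33) = -2971 + (2 + 2*33) = -2971 + (2 + 66) = -2971 + 68 = -2903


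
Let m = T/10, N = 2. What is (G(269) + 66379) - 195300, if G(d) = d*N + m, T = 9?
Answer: -1283821/10 ≈ -1.2838e+5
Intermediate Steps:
m = 9/10 ≈ 0.90000
G(d) = 9/10 + 2*d (G(d) = d*2 + 9/10 = 2*d + 9/10 = 9/10 + 2*d)
(G(269) + 66379) - 195300 = ((9/10 + 2*269) + 66379) - 195300 = ((9/10 + 538) + 66379) - 195300 = (5389/10 + 66379) - 195300 = 669179/10 - 195300 = -1283821/10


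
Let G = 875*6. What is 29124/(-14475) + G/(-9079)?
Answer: -16210026/6258025 ≈ -2.5903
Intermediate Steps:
G = 5250
29124/(-14475) + G/(-9079) = 29124/(-14475) + 5250/(-9079) = 29124*(-1/14475) + 5250*(-1/9079) = -9708/4825 - 750/1297 = -16210026/6258025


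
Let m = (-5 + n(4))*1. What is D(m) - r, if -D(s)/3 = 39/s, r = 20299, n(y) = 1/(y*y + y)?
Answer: -223029/11 ≈ -20275.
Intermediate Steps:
n(y) = 1/(y + y²) (n(y) = 1/(y² + y) = 1/(y + y²))
m = -99/20 (m = (-5 + 1/(4*(1 + 4)))*1 = (-5 + (¼)/5)*1 = (-5 + (¼)*(⅕))*1 = (-5 + 1/20)*1 = -99/20*1 = -99/20 ≈ -4.9500)
D(s) = -117/s
D(m) - r = -117/(-99/20) - 1*20299 = -117*(-20/99) - 20299 = 260/11 - 20299 = -223029/11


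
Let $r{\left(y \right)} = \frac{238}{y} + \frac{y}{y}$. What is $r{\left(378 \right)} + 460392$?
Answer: $\frac{12430628}{27} \approx 4.6039 \cdot 10^{5}$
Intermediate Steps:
$r{\left(y \right)} = 1 + \frac{238}{y}$ ($r{\left(y \right)} = \frac{238}{y} + 1 = 1 + \frac{238}{y}$)
$r{\left(378 \right)} + 460392 = \frac{238 + 378}{378} + 460392 = \frac{1}{378} \cdot 616 + 460392 = \frac{44}{27} + 460392 = \frac{12430628}{27}$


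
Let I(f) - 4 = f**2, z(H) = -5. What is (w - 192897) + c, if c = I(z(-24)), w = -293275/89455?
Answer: -3450660043/17891 ≈ -1.9287e+5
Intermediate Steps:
w = -58655/17891 (w = -293275*1/89455 = -58655/17891 ≈ -3.2785)
I(f) = 4 + f**2
c = 29 (c = 4 + (-5)**2 = 4 + 25 = 29)
(w - 192897) + c = (-58655/17891 - 192897) + 29 = -3451178882/17891 + 29 = -3450660043/17891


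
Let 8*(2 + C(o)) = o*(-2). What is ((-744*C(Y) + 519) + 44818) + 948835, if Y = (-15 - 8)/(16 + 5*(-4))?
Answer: 1993459/2 ≈ 9.9673e+5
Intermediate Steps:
Y = 23/4 (Y = -23/(16 - 20) = -23/(-4) = -23*(-1/4) = 23/4 ≈ 5.7500)
C(o) = -2 - o/4 (C(o) = -2 + (o*(-2))/8 = -2 + (-2*o)/8 = -2 - o/4)
((-744*C(Y) + 519) + 44818) + 948835 = ((-744*(-2 - 1/4*23/4) + 519) + 44818) + 948835 = ((-744*(-2 - 23/16) + 519) + 44818) + 948835 = ((-744*(-55/16) + 519) + 44818) + 948835 = ((5115/2 + 519) + 44818) + 948835 = (6153/2 + 44818) + 948835 = 95789/2 + 948835 = 1993459/2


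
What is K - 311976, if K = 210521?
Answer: -101455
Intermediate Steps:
K - 311976 = 210521 - 311976 = -101455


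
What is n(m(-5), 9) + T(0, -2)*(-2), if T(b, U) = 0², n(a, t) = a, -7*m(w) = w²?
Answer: -25/7 ≈ -3.5714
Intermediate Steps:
m(w) = -w²/7
T(b, U) = 0
n(m(-5), 9) + T(0, -2)*(-2) = -⅐*(-5)² + 0*(-2) = -⅐*25 + 0 = -25/7 + 0 = -25/7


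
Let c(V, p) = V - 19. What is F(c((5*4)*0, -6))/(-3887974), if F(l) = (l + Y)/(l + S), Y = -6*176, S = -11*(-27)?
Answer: 25/25136204 ≈ 9.9458e-7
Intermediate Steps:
c(V, p) = -19 + V
S = 297
Y = -1056
F(l) = (-1056 + l)/(297 + l) (F(l) = (l - 1056)/(l + 297) = (-1056 + l)/(297 + l))
F(c((5*4)*0, -6))/(-3887974) = ((-1056 + (-19 + (5*4)*0))/(297 + (-19 + (5*4)*0)))/(-3887974) = ((-1056 + (-19 + 20*0))/(297 + (-19 + 20*0)))*(-1/3887974) = ((-1056 + (-19 + 0))/(297 + (-19 + 0)))*(-1/3887974) = ((-1056 - 19)/(297 - 19))*(-1/3887974) = (-1075/278)*(-1/3887974) = ((1/278)*(-1075))*(-1/3887974) = -1075/278*(-1/3887974) = 25/25136204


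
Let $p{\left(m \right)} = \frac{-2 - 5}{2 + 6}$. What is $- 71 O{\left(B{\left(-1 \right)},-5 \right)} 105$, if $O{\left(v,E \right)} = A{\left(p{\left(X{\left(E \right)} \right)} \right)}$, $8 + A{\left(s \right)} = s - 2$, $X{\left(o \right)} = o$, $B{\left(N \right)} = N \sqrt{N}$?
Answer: $\frac{648585}{8} \approx 81073.0$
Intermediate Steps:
$B{\left(N \right)} = N^{\frac{3}{2}}$
$p{\left(m \right)} = - \frac{7}{8}$
$A{\left(s \right)} = -10 + s$ ($A{\left(s \right)} = -8 + \left(s - 2\right) = -8 + \left(-2 + s\right) = -10 + s$)
$O{\left(v,E \right)} = - \frac{87}{8}$ ($O{\left(v,E \right)} = -10 - \frac{7}{8} = - \frac{87}{8}$)
$- 71 O{\left(B{\left(-1 \right)},-5 \right)} 105 = \left(-71\right) \left(- \frac{87}{8}\right) 105 = \frac{6177}{8} \cdot 105 = \frac{648585}{8}$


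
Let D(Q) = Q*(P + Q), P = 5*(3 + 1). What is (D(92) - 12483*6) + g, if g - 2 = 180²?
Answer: -32192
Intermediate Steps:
P = 20 (P = 5*4 = 20)
g = 32402 (g = 2 + 180² = 2 + 32400 = 32402)
D(Q) = Q*(20 + Q)
(D(92) - 12483*6) + g = (92*(20 + 92) - 12483*6) + 32402 = (92*112 - 74898) + 32402 = (10304 - 74898) + 32402 = -64594 + 32402 = -32192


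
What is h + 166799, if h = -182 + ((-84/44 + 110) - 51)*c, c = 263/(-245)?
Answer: 448867651/2695 ≈ 1.6656e+5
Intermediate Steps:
c = -263/245 (c = 263*(-1/245) = -263/245 ≈ -1.0735)
h = -655654/2695 (h = -182 + ((-84/44 + 110) - 51)*(-263/245) = -182 + ((-84*1/44 + 110) - 51)*(-263/245) = -182 + ((-21/11 + 110) - 51)*(-263/245) = -182 + (1189/11 - 51)*(-263/245) = -182 + (628/11)*(-263/245) = -182 - 165164/2695 = -655654/2695 ≈ -243.29)
h + 166799 = -655654/2695 + 166799 = 448867651/2695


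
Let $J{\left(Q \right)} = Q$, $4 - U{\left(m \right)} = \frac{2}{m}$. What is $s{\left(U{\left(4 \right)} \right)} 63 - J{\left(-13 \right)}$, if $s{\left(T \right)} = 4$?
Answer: $265$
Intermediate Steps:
$U{\left(m \right)} = 4 - \frac{2}{m}$
$s{\left(U{\left(4 \right)} \right)} 63 - J{\left(-13 \right)} = 4 \cdot 63 - -13 = 252 + 13 = 265$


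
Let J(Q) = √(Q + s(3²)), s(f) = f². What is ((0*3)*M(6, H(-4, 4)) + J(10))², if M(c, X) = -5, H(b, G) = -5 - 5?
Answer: 91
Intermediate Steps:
H(b, G) = -10
J(Q) = √(81 + Q) (J(Q) = √(Q + (3²)²) = √(Q + 9²) = √(Q + 81) = √(81 + Q))
((0*3)*M(6, H(-4, 4)) + J(10))² = ((0*3)*(-5) + √(81 + 10))² = (0*(-5) + √91)² = (0 + √91)² = (√91)² = 91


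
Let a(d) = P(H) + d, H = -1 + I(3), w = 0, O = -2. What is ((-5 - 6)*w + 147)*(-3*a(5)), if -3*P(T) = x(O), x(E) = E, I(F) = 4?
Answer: -2499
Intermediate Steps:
H = 3 (H = -1 + 4 = 3)
P(T) = ⅔ (P(T) = -⅓*(-2) = ⅔)
a(d) = ⅔ + d
((-5 - 6)*w + 147)*(-3*a(5)) = ((-5 - 6)*0 + 147)*(-3*(⅔ + 5)) = (-11*0 + 147)*(-3*17/3) = (0 + 147)*(-17) = 147*(-17) = -2499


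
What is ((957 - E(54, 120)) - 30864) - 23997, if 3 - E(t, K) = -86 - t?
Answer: -54047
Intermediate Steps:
E(t, K) = 89 + t (E(t, K) = 3 - (-86 - t) = 3 + (86 + t) = 89 + t)
((957 - E(54, 120)) - 30864) - 23997 = ((957 - (89 + 54)) - 30864) - 23997 = ((957 - 1*143) - 30864) - 23997 = ((957 - 143) - 30864) - 23997 = (814 - 30864) - 23997 = -30050 - 23997 = -54047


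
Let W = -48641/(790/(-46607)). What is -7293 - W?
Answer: -2272772557/790 ≈ -2.8769e+6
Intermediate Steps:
W = 2267011087/790 (W = -48641/(790*(-1/46607)) = -48641/(-790/46607) = -48641*(-46607/790) = 2267011087/790 ≈ 2.8696e+6)
-7293 - W = -7293 - 1*2267011087/790 = -7293 - 2267011087/790 = -2272772557/790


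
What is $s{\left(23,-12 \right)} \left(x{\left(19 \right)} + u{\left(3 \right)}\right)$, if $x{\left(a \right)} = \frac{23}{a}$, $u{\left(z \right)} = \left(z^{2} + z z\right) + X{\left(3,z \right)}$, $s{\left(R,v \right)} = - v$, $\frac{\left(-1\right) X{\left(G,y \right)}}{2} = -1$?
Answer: $\frac{4836}{19} \approx 254.53$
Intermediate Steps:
$X{\left(G,y \right)} = 2$ ($X{\left(G,y \right)} = \left(-2\right) \left(-1\right) = 2$)
$u{\left(z \right)} = 2 + 2 z^{2}$ ($u{\left(z \right)} = \left(z^{2} + z z\right) + 2 = \left(z^{2} + z^{2}\right) + 2 = 2 z^{2} + 2 = 2 + 2 z^{2}$)
$s{\left(23,-12 \right)} \left(x{\left(19 \right)} + u{\left(3 \right)}\right) = \left(-1\right) \left(-12\right) \left(\frac{23}{19} + \left(2 + 2 \cdot 3^{2}\right)\right) = 12 \left(23 \cdot \frac{1}{19} + \left(2 + 2 \cdot 9\right)\right) = 12 \left(\frac{23}{19} + \left(2 + 18\right)\right) = 12 \left(\frac{23}{19} + 20\right) = 12 \cdot \frac{403}{19} = \frac{4836}{19}$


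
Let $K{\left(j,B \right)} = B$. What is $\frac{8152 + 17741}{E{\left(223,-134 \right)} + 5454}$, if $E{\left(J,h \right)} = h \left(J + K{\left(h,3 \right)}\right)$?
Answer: $- \frac{25893}{24830} \approx -1.0428$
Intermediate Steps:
$E{\left(J,h \right)} = h \left(3 + J\right)$ ($E{\left(J,h \right)} = h \left(J + 3\right) = h \left(3 + J\right)$)
$\frac{8152 + 17741}{E{\left(223,-134 \right)} + 5454} = \frac{8152 + 17741}{- 134 \left(3 + 223\right) + 5454} = \frac{25893}{\left(-134\right) 226 + 5454} = \frac{25893}{-30284 + 5454} = \frac{25893}{-24830} = 25893 \left(- \frac{1}{24830}\right) = - \frac{25893}{24830}$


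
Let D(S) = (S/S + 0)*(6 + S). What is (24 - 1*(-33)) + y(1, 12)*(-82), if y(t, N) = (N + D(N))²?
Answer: -73743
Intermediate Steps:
D(S) = 6 + S (D(S) = (1 + 0)*(6 + S) = 1*(6 + S) = 6 + S)
y(t, N) = (6 + 2*N)² (y(t, N) = (N + (6 + N))² = (6 + 2*N)²)
(24 - 1*(-33)) + y(1, 12)*(-82) = (24 - 1*(-33)) + (4*(3 + 12)²)*(-82) = (24 + 33) + (4*15²)*(-82) = 57 + (4*225)*(-82) = 57 + 900*(-82) = 57 - 73800 = -73743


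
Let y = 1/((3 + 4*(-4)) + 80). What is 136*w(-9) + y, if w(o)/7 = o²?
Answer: 5166505/67 ≈ 77112.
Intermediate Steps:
y = 1/67 (y = 1/((3 - 16) + 80) = 1/(-13 + 80) = 1/67 ≈ 0.014925)
w(o) = 7*o²
136*w(-9) + y = 136*(7*(-9)²) + 1/67 = 136*(7*81) + 1/67 = 136*567 + 1/67 = 77112 + 1/67 = 5166505/67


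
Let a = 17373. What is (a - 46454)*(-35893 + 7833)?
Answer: 816012860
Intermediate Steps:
(a - 46454)*(-35893 + 7833) = (17373 - 46454)*(-35893 + 7833) = -29081*(-28060) = 816012860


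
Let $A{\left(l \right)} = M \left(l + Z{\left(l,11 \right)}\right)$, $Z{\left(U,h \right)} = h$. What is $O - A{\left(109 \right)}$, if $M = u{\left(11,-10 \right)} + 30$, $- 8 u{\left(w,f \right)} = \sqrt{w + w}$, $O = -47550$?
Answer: $-51150 + 15 \sqrt{22} \approx -51080.0$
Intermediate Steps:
$u{\left(w,f \right)} = - \frac{\sqrt{2} \sqrt{w}}{8}$ ($u{\left(w,f \right)} = - \frac{\sqrt{w + w}}{8} = - \frac{\sqrt{2 w}}{8} = - \frac{\sqrt{2} \sqrt{w}}{8}$)
$M = 30 - \frac{\sqrt{22}}{8}$ ($M = - \frac{\sqrt{2} \sqrt{11}}{8} + 30 = - \frac{\sqrt{22}}{8} + 30 = 30 - \frac{\sqrt{22}}{8} \approx 29.414$)
$A{\left(l \right)} = \left(11 + l\right) \left(30 - \frac{\sqrt{22}}{8}\right)$ ($A{\left(l \right)} = \left(30 - \frac{\sqrt{22}}{8}\right) \left(l + 11\right) = \left(30 - \frac{\sqrt{22}}{8}\right) \left(11 + l\right) = \left(11 + l\right) \left(30 - \frac{\sqrt{22}}{8}\right)$)
$O - A{\left(109 \right)} = -47550 - \frac{\left(11 + 109\right) \left(240 - \sqrt{22}\right)}{8} = -47550 - \frac{1}{8} \cdot 120 \left(240 - \sqrt{22}\right) = -47550 - \left(3600 - 15 \sqrt{22}\right) = -51150 + 15 \sqrt{22}$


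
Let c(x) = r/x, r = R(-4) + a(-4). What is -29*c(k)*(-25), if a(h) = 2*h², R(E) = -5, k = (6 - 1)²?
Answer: 783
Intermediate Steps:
k = 25 (k = 5² = 25)
r = 27 (r = -5 + 2*(-4)² = -5 + 2*16 = -5 + 32 = 27)
c(x) = 27/x
-29*c(k)*(-25) = -783/25*(-25) = 783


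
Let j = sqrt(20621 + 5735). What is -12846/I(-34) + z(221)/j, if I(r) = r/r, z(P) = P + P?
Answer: -12846 + 221*sqrt(6589)/6589 ≈ -12843.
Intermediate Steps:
z(P) = 2*P
j = 2*sqrt(6589) (j = sqrt(26356) = 2*sqrt(6589) ≈ 162.35)
I(r) = 1
-12846/I(-34) + z(221)/j = -12846/1 + (2*221)/((2*sqrt(6589))) = -12846*1 + 442*(sqrt(6589)/13178) = -12846 + 221*sqrt(6589)/6589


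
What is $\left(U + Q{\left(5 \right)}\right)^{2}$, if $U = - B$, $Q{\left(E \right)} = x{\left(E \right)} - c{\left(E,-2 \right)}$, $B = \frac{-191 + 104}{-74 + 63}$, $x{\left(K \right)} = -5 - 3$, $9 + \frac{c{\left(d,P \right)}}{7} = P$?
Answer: $\frac{451584}{121} \approx 3732.1$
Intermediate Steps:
$c{\left(d,P \right)} = -63 + 7 P$
$x{\left(K \right)} = -8$ ($x{\left(K \right)} = -5 - 3 = -8$)
$B = \frac{87}{11}$ ($B = - \frac{87}{-11} = \left(-87\right) \left(- \frac{1}{11}\right) = \frac{87}{11} \approx 7.9091$)
$Q{\left(E \right)} = 69$ ($Q{\left(E \right)} = -8 - \left(-63 + 7 \left(-2\right)\right) = -8 - \left(-63 - 14\right) = -8 - -77 = -8 + 77 = 69$)
$U = - \frac{87}{11}$ ($U = \left(-1\right) \frac{87}{11} = - \frac{87}{11} \approx -7.9091$)
$\left(U + Q{\left(5 \right)}\right)^{2} = \left(- \frac{87}{11} + 69\right)^{2} = \left(\frac{672}{11}\right)^{2} = \frac{451584}{121}$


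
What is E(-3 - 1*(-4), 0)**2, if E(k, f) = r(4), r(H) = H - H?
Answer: 0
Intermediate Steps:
r(H) = 0
E(k, f) = 0
E(-3 - 1*(-4), 0)**2 = 0**2 = 0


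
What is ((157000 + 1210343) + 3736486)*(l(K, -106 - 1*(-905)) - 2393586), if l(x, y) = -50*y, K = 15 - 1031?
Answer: -12420351609344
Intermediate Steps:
K = -1016
((157000 + 1210343) + 3736486)*(l(K, -106 - 1*(-905)) - 2393586) = ((157000 + 1210343) + 3736486)*(-50*(-106 - 1*(-905)) - 2393586) = (1367343 + 3736486)*(-50*(-106 + 905) - 2393586) = 5103829*(-50*799 - 2393586) = 5103829*(-39950 - 2393586) = 5103829*(-2433536) = -12420351609344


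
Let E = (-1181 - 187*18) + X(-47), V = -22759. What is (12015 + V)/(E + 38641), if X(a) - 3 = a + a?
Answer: -10744/34003 ≈ -0.31597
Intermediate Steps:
X(a) = 3 + 2*a (X(a) = 3 + (a + a) = 3 + 2*a)
E = -4638 (E = (-1181 - 187*18) + (3 + 2*(-47)) = (-1181 - 3366) + (3 - 94) = -4547 - 91 = -4638)
(12015 + V)/(E + 38641) = (12015 - 22759)/(-4638 + 38641) = -10744/34003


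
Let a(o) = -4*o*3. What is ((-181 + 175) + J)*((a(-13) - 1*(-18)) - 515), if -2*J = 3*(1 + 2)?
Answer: 7161/2 ≈ 3580.5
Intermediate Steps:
J = -9/2 (J = -3*(1 + 2)/2 = -3*3/2 = -1/2*9 = -9/2 ≈ -4.5000)
a(o) = -12*o
((-181 + 175) + J)*((a(-13) - 1*(-18)) - 515) = ((-181 + 175) - 9/2)*((-12*(-13) - 1*(-18)) - 515) = (-6 - 9/2)*((156 + 18) - 515) = -21*(174 - 515)/2 = -21/2*(-341) = 7161/2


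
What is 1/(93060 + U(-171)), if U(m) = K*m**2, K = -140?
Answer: -1/4000680 ≈ -2.4996e-7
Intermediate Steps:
U(m) = -140*m**2
1/(93060 + U(-171)) = 1/(93060 - 140*(-171)**2) = 1/(93060 - 140*29241) = 1/(93060 - 4093740) = 1/(-4000680) = -1/4000680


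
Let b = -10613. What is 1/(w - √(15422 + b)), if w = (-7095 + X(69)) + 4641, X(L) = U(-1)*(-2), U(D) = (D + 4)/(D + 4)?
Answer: -2456/6027127 + √4809/6027127 ≈ -0.00039599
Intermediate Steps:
U(D) = 1 (U(D) = (4 + D)/(4 + D) = 1)
X(L) = -2 (X(L) = 1*(-2) = -2)
w = -2456 (w = (-7095 - 2) + 4641 = -7097 + 4641 = -2456)
1/(w - √(15422 + b)) = 1/(-2456 - √(15422 - 10613)) = 1/(-2456 - √4809)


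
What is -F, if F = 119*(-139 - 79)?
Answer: 25942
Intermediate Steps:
F = -25942 (F = 119*(-218) = -25942)
-F = -1*(-25942) = 25942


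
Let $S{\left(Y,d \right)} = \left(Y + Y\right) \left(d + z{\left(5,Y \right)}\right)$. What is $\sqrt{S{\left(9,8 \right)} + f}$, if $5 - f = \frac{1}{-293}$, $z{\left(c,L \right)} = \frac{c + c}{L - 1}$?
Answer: $\frac{\sqrt{58893586}}{586} \approx 13.096$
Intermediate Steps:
$z{\left(c,L \right)} = \frac{2 c}{-1 + L}$
$S{\left(Y,d \right)} = 2 Y \left(d + \frac{10}{-1 + Y}\right)$ ($S{\left(Y,d \right)} = \left(Y + Y\right) \left(d + 2 \cdot 5 \frac{1}{-1 + Y}\right) = 2 Y \left(d + \frac{10}{-1 + Y}\right)$)
$f = \frac{1466}{293}$ ($f = 5 - \frac{1}{-293} = 5 - - \frac{1}{293} = 5 + \frac{1}{293} = \frac{1466}{293} \approx 5.0034$)
$\sqrt{S{\left(9,8 \right)} + f} = \sqrt{2 \cdot 9 \frac{1}{-1 + 9} \left(10 + 8 \left(-1 + 9\right)\right) + \frac{1466}{293}} = \sqrt{2 \cdot 9 \cdot \frac{1}{8} \left(10 + 8 \cdot 8\right) + \frac{1466}{293}} = \sqrt{2 \cdot 9 \cdot \frac{1}{8} \left(10 + 64\right) + \frac{1466}{293}} = \sqrt{2 \cdot 9 \cdot \frac{1}{8} \cdot 74 + \frac{1466}{293}} = \sqrt{\frac{333}{2} + \frac{1466}{293}} = \sqrt{\frac{100501}{586}} = \frac{\sqrt{58893586}}{586}$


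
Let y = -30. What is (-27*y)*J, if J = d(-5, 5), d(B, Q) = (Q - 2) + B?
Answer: -1620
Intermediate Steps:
d(B, Q) = -2 + B + Q (d(B, Q) = (-2 + Q) + B = -2 + B + Q)
J = -2 (J = -2 - 5 + 5 = -2)
(-27*y)*J = -27*(-30)*(-2) = 810*(-2) = -1620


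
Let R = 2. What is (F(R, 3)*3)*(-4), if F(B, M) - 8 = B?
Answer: -120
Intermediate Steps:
F(B, M) = 8 + B
(F(R, 3)*3)*(-4) = ((8 + 2)*3)*(-4) = (10*3)*(-4) = 30*(-4) = -120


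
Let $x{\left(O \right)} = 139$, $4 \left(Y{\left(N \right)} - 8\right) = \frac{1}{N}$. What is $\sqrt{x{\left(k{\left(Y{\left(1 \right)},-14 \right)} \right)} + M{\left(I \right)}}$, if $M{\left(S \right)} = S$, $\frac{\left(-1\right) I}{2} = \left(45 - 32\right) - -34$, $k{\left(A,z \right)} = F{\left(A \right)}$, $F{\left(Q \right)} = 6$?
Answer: $3 \sqrt{5} \approx 6.7082$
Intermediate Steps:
$Y{\left(N \right)} = 8 + \frac{1}{4 N}$
$k{\left(A,z \right)} = 6$
$I = -94$ ($I = - 2 \left(\left(45 - 32\right) - -34\right) = - 2 \left(\left(45 - 32\right) + 34\right) = - 2 \left(13 + 34\right) = \left(-2\right) 47 = -94$)
$\sqrt{x{\left(k{\left(Y{\left(1 \right)},-14 \right)} \right)} + M{\left(I \right)}} = \sqrt{139 - 94} = \sqrt{45} = 3 \sqrt{5}$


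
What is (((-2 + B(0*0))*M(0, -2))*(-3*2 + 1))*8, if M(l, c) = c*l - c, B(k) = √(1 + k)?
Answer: 80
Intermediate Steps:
M(l, c) = -c + c*l
(((-2 + B(0*0))*M(0, -2))*(-3*2 + 1))*8 = (((-2 + √(1 + 0*0))*(-2*(-1 + 0)))*(-3*2 + 1))*8 = (((-2 + √(1 + 0))*(-2*(-1)))*(-6 + 1))*8 = (((-2 + √1)*2)*(-5))*8 = (((-2 + 1)*2)*(-5))*8 = (-1*2*(-5))*8 = -2*(-5)*8 = 10*8 = 80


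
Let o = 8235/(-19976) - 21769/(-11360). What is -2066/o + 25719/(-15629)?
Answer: -917019033339347/666787732097 ≈ -1375.3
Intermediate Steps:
o = 42663493/28365920 (o = 8235*(-1/19976) - 21769*(-1/11360) = -8235/19976 + 21769/11360 = 42663493/28365920 ≈ 1.5040)
-2066/o + 25719/(-15629) = -2066/42663493/28365920 + 25719/(-15629) = -2066*28365920/42663493 + 25719*(-1/15629) = -58603990720/42663493 - 25719/15629 = -917019033339347/666787732097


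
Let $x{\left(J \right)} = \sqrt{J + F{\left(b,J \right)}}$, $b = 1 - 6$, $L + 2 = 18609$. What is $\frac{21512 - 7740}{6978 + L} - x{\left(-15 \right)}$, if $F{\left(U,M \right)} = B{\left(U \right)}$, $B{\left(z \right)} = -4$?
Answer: $\frac{13772}{25585} - i \sqrt{19} \approx 0.53828 - 4.3589 i$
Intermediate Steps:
$L = 18607$ ($L = -2 + 18609 = 18607$)
$b = -5$
$F{\left(U,M \right)} = -4$
$x{\left(J \right)} = \sqrt{-4 + J}$ ($x{\left(J \right)} = \sqrt{J - 4} = \sqrt{-4 + J}$)
$\frac{21512 - 7740}{6978 + L} - x{\left(-15 \right)} = \frac{21512 - 7740}{6978 + 18607} - \sqrt{-4 - 15} = \frac{13772}{25585} - \sqrt{-19} = 13772 \cdot \frac{1}{25585} - i \sqrt{19} = \frac{13772}{25585} - i \sqrt{19}$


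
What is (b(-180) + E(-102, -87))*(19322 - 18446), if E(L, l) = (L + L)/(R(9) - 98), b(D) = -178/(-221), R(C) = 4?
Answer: 27075408/10387 ≈ 2606.7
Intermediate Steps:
b(D) = 178/221 (b(D) = -178*(-1/221) = 178/221)
E(L, l) = -L/47 (E(L, l) = (L + L)/(4 - 98) = (2*L)/(-94) = (2*L)*(-1/94) = -L/47)
(b(-180) + E(-102, -87))*(19322 - 18446) = (178/221 - 1/47*(-102))*(19322 - 18446) = (178/221 + 102/47)*876 = (30908/10387)*876 = 27075408/10387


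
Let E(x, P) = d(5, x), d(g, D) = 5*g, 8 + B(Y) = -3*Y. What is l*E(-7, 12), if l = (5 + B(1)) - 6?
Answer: -300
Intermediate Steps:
B(Y) = -8 - 3*Y
E(x, P) = 25 (E(x, P) = 5*5 = 25)
l = -12 (l = (5 + (-8 - 3*1)) - 6 = (5 + (-8 - 3)) - 6 = (5 - 11) - 6 = -6 - 6 = -12)
l*E(-7, 12) = -12*25 = -300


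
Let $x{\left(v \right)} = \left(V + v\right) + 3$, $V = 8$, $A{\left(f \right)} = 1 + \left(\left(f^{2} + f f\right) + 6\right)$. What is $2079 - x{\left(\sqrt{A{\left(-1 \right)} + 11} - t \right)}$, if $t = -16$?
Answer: $2052 - 2 \sqrt{5} \approx 2047.5$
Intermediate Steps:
$A{\left(f \right)} = 7 + 2 f^{2}$ ($A{\left(f \right)} = 1 + \left(\left(f^{2} + f^{2}\right) + 6\right) = 1 + \left(2 f^{2} + 6\right) = 1 + \left(6 + 2 f^{2}\right) = 7 + 2 f^{2}$)
$x{\left(v \right)} = 11 + v$ ($x{\left(v \right)} = \left(8 + v\right) + 3 = 11 + v$)
$2079 - x{\left(\sqrt{A{\left(-1 \right)} + 11} - t \right)} = 2079 - \left(11 + \left(\sqrt{\left(7 + 2 \left(-1\right)^{2}\right) + 11} - -16\right)\right) = 2079 - \left(11 + \left(\sqrt{\left(7 + 2 \cdot 1\right) + 11} + 16\right)\right) = 2079 - \left(11 + \left(\sqrt{\left(7 + 2\right) + 11} + 16\right)\right) = 2079 - \left(11 + \left(\sqrt{9 + 11} + 16\right)\right) = 2079 - \left(11 + \left(\sqrt{20} + 16\right)\right) = 2079 - \left(11 + \left(2 \sqrt{5} + 16\right)\right) = 2079 - \left(11 + \left(16 + 2 \sqrt{5}\right)\right) = 2079 - \left(27 + 2 \sqrt{5}\right) = 2052 - 2 \sqrt{5}$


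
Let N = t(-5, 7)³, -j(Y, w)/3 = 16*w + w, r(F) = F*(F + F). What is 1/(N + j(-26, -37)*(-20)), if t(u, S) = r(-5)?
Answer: 1/87260 ≈ 1.1460e-5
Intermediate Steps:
r(F) = 2*F² (r(F) = F*(2*F) = 2*F²)
j(Y, w) = -51*w (j(Y, w) = -3*(16*w + w) = -51*w)
t(u, S) = 50 (t(u, S) = 2*(-5)² = 2*25 = 50)
N = 125000 (N = 50³ = 125000)
1/(N + j(-26, -37)*(-20)) = 1/(125000 - 51*(-37)*(-20)) = 1/(125000 + 1887*(-20)) = 1/(125000 - 37740) = 1/87260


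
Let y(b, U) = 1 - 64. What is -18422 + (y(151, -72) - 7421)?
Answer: -25906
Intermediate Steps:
y(b, U) = -63
-18422 + (y(151, -72) - 7421) = -18422 + (-63 - 7421) = -18422 - 7484 = -25906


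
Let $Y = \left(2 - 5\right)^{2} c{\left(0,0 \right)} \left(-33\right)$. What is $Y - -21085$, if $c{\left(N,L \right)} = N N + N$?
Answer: $21085$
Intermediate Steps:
$c{\left(N,L \right)} = N + N^{2}$ ($c{\left(N,L \right)} = N^{2} + N = N + N^{2}$)
$Y = 0$ ($Y = \left(2 - 5\right)^{2} \cdot 0 \left(1 + 0\right) \left(-33\right) = \left(-3\right)^{2} \cdot 0 \cdot 1 \left(-33\right) = 9 \cdot 0 \left(-33\right) = 0 \left(-33\right) = 0$)
$Y - -21085 = 0 - -21085 = 0 + 21085 = 21085$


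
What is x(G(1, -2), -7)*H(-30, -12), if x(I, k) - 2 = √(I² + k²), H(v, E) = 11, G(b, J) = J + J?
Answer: 22 + 11*√65 ≈ 110.68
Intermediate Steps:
G(b, J) = 2*J
x(I, k) = 2 + √(I² + k²)
x(G(1, -2), -7)*H(-30, -12) = (2 + √((2*(-2))² + (-7)²))*11 = (2 + √((-4)² + 49))*11 = (2 + √(16 + 49))*11 = (2 + √65)*11 = 22 + 11*√65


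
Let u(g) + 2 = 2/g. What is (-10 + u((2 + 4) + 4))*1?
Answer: -59/5 ≈ -11.800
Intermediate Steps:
u(g) = -2 + 2/g
(-10 + u((2 + 4) + 4))*1 = (-10 + (-2 + 2/((2 + 4) + 4)))*1 = (-10 + (-2 + 2/(6 + 4)))*1 = (-10 + (-2 + 2/10))*1 = (-10 + (-2 + 2*(⅒)))*1 = (-10 + (-2 + ⅕))*1 = (-10 - 9/5)*1 = -59/5*1 = -59/5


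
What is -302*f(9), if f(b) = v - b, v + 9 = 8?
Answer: 3020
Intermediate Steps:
v = -1 (v = -9 + 8 = -1)
f(b) = -1 - b
-302*f(9) = -302*(-1 - 1*9) = -302*(-1 - 9) = -302*(-10) = 3020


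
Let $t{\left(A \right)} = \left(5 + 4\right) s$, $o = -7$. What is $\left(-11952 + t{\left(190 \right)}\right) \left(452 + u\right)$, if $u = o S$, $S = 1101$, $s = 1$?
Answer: $86646465$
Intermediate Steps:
$t{\left(A \right)} = 9$ ($t{\left(A \right)} = \left(5 + 4\right) 1 = 9 \cdot 1 = 9$)
$u = -7707$ ($u = \left(-7\right) 1101 = -7707$)
$\left(-11952 + t{\left(190 \right)}\right) \left(452 + u\right) = \left(-11952 + 9\right) \left(452 - 7707\right) = \left(-11943\right) \left(-7255\right) = 86646465$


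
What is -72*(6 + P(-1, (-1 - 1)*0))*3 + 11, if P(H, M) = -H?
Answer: -1501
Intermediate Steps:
-72*(6 + P(-1, (-1 - 1)*0))*3 + 11 = -72*(6 - 1*(-1))*3 + 11 = -72*(6 + 1)*3 + 11 = -504*3 + 11 = -72*21 + 11 = -1512 + 11 = -1501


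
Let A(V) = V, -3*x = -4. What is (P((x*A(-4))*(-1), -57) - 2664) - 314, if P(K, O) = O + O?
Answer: -3092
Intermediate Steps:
x = 4/3 (x = -1/3*(-4) = 4/3 ≈ 1.3333)
P(K, O) = 2*O
(P((x*A(-4))*(-1), -57) - 2664) - 314 = (2*(-57) - 2664) - 314 = (-114 - 2664) - 314 = -2778 - 314 = -3092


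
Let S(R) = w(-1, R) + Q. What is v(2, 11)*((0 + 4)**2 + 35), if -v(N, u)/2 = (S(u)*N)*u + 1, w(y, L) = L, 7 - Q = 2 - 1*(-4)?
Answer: -27030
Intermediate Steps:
Q = 1 (Q = 7 - (2 - 1*(-4)) = 7 - (2 + 4) = 7 - 1*6 = 7 - 6 = 1)
S(R) = 1 + R (S(R) = R + 1 = 1 + R)
v(N, u) = -2 - 2*N*u*(1 + u) (v(N, u) = -2*(((1 + u)*N)*u + 1) = -2*((N*(1 + u))*u + 1) = -2*(N*u*(1 + u) + 1) = -2*(1 + N*u*(1 + u)) = -2 - 2*N*u*(1 + u))
v(2, 11)*((0 + 4)**2 + 35) = (-2 - 2*2*11*(1 + 11))*((0 + 4)**2 + 35) = (-2 - 2*2*11*12)*(4**2 + 35) = (-2 - 528)*(16 + 35) = -530*51 = -27030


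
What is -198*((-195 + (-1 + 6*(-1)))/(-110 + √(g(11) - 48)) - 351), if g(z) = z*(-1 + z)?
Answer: 416108682/6019 - 19998*√62/6019 ≈ 69106.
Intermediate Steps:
-198*((-195 + (-1 + 6*(-1)))/(-110 + √(g(11) - 48)) - 351) = -198*((-195 + (-1 + 6*(-1)))/(-110 + √(11*(-1 + 11) - 48)) - 351) = -198*((-195 + (-1 - 6))/(-110 + √(11*10 - 48)) - 351) = -198*((-195 - 7)/(-110 + √(110 - 48)) - 351) = -198*(-202/(-110 + √62) - 351) = -198*(-351 - 202/(-110 + √62)) = 69498 + 39996/(-110 + √62)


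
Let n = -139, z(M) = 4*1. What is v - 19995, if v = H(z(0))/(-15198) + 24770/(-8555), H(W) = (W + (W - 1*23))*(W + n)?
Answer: -173341432259/8667926 ≈ -19998.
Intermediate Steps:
z(M) = 4
H(W) = (-139 + W)*(-23 + 2*W) (H(W) = (W + (W - 1*23))*(W - 139) = (W + (W - 23))*(-139 + W) = (W + (-23 + W))*(-139 + W) = (-23 + 2*W)*(-139 + W) = (-139 + W)*(-23 + 2*W))
v = -26251889/8667926 (v = (3197 - 301*4 + 2*4²)/(-15198) + 24770/(-8555) = (3197 - 1204 + 2*16)*(-1/15198) + 24770*(-1/8555) = (3197 - 1204 + 32)*(-1/15198) - 4954/1711 = 2025*(-1/15198) - 4954/1711 = -675/5066 - 4954/1711 = -26251889/8667926 ≈ -3.0286)
v - 19995 = -26251889/8667926 - 19995 = -173341432259/8667926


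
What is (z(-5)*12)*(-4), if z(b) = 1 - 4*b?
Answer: -1008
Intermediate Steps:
z(b) = 1 - 4*b
(z(-5)*12)*(-4) = ((1 - 4*(-5))*12)*(-4) = ((1 + 20)*12)*(-4) = (21*12)*(-4) = 252*(-4) = -1008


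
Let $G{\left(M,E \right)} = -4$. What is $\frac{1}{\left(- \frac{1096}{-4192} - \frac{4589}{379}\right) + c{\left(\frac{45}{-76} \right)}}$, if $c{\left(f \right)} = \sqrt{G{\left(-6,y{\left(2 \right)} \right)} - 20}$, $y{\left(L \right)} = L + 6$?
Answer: $- \frac{467239390948}{6481827369553} - \frac{78880742432 i \sqrt{6}}{6481827369553} \approx -0.072085 - 0.029809 i$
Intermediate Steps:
$y{\left(L \right)} = 6 + L$
$c{\left(f \right)} = 2 i \sqrt{6}$ ($c{\left(f \right)} = \sqrt{-4 - 20} = \sqrt{-24} = 2 i \sqrt{6}$)
$\frac{1}{\left(- \frac{1096}{-4192} - \frac{4589}{379}\right) + c{\left(\frac{45}{-76} \right)}} = \frac{1}{\left(- \frac{1096}{-4192} - \frac{4589}{379}\right) + 2 i \sqrt{6}} = \frac{1}{\left(\left(-1096\right) \left(- \frac{1}{4192}\right) - \frac{4589}{379}\right) + 2 i \sqrt{6}} = \frac{1}{\left(\frac{137}{524} - \frac{4589}{379}\right) + 2 i \sqrt{6}} = \frac{1}{- \frac{2352713}{198596} + 2 i \sqrt{6}}$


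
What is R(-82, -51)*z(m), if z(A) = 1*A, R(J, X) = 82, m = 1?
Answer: 82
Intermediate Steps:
z(A) = A
R(-82, -51)*z(m) = 82*1 = 82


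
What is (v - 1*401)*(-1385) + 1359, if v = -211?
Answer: 848979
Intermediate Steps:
(v - 1*401)*(-1385) + 1359 = (-211 - 1*401)*(-1385) + 1359 = (-211 - 401)*(-1385) + 1359 = -612*(-1385) + 1359 = 847620 + 1359 = 848979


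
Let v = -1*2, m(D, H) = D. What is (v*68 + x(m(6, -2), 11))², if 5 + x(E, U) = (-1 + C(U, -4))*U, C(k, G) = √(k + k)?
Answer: 25766 - 3344*√22 ≈ 10081.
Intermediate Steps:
C(k, G) = √2*√k (C(k, G) = √(2*k) = √2*√k)
v = -2
x(E, U) = -5 + U*(-1 + √2*√U) (x(E, U) = -5 + (-1 + √2*√U)*U = -5 + U*(-1 + √2*√U))
(v*68 + x(m(6, -2), 11))² = (-2*68 + (-5 - 1*11 + √2*11^(3/2)))² = (-136 + (-5 - 11 + √2*(11*√11)))² = (-136 + (-5 - 11 + 11*√22))² = (-136 + (-16 + 11*√22))² = (-152 + 11*√22)²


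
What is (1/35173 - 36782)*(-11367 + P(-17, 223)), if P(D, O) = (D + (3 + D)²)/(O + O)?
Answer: 6558584769507355/15687158 ≈ 4.1809e+8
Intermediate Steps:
P(D, O) = (D + (3 + D)²)/(2*O) (P(D, O) = (D + (3 + D)²)/((2*O)) = (D + (3 + D)²)*(1/(2*O)) = (D + (3 + D)²)/(2*O))
(1/35173 - 36782)*(-11367 + P(-17, 223)) = (1/35173 - 36782)*(-11367 + (½)*(-17 + (3 - 17)²)/223) = (1/35173 - 36782)*(-11367 + (½)*(1/223)*(-17 + (-14)²)) = -1293733285*(-11367 + (½)*(1/223)*(-17 + 196))/35173 = -1293733285*(-11367 + (½)*(1/223)*179)/35173 = -1293733285*(-11367 + 179/446)/35173 = -1293733285/35173*(-5069503/446) = 6558584769507355/15687158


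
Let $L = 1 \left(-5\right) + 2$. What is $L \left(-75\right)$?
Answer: $225$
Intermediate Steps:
$L = -3$ ($L = -5 + 2 = -3$)
$L \left(-75\right) = \left(-3\right) \left(-75\right) = 225$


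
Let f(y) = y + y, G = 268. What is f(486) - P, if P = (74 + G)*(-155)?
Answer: 53982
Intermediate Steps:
f(y) = 2*y
P = -53010 (P = (74 + 268)*(-155) = 342*(-155) = -53010)
f(486) - P = 2*486 - 1*(-53010) = 972 + 53010 = 53982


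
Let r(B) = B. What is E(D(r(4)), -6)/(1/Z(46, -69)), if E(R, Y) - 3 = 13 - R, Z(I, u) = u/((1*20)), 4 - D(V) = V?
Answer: -276/5 ≈ -55.200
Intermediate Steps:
D(V) = 4 - V
Z(I, u) = u/20
E(R, Y) = 16 - R (E(R, Y) = 3 + (13 - R) = 16 - R)
E(D(r(4)), -6)/(1/Z(46, -69)) = (16 - (4 - 1*4))/(1/((1/20)*(-69))) = (16 - (4 - 4))/(1/(-69/20)) = (16 - 1*0)/(-20/69) = (16 + 0)*(-69/20) = 16*(-69/20) = -276/5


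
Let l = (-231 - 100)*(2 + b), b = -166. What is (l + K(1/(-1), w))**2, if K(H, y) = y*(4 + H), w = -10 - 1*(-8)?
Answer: 2946101284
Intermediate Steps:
w = -2 (w = -10 + 8 = -2)
l = 54284 (l = (-231 - 100)*(2 - 166) = -331*(-164) = 54284)
(l + K(1/(-1), w))**2 = (54284 - 2*(4 + 1/(-1)))**2 = (54284 - 2*(4 - 1))**2 = (54284 - 2*3)**2 = (54284 - 6)**2 = 54278**2 = 2946101284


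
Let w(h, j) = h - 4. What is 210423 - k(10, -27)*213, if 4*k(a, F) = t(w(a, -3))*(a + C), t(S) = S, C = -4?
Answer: 208506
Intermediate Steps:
w(h, j) = -4 + h
k(a, F) = (-4 + a)²/4 (k(a, F) = ((-4 + a)*(a - 4))/4 = ((-4 + a)*(-4 + a))/4 = (-4 + a)²/4)
210423 - k(10, -27)*213 = 210423 - (-4 + 10)²/4*213 = 210423 - (¼)*6²*213 = 210423 - (¼)*36*213 = 210423 - 9*213 = 210423 - 1*1917 = 210423 - 1917 = 208506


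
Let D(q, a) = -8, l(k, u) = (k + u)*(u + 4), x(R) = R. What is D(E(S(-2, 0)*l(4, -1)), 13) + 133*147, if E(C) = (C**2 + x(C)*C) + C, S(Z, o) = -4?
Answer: 19543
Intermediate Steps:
l(k, u) = (4 + u)*(k + u) (l(k, u) = (k + u)*(4 + u) = (4 + u)*(k + u))
E(C) = C + 2*C**2 (E(C) = (C**2 + C*C) + C = (C**2 + C**2) + C = 2*C**2 + C = C + 2*C**2)
D(E(S(-2, 0)*l(4, -1)), 13) + 133*147 = -8 + 133*147 = -8 + 19551 = 19543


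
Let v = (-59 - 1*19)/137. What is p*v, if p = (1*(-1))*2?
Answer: 156/137 ≈ 1.1387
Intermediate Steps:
p = -2 (p = -1*2 = -2)
v = -78/137 (v = (-59 - 19)*(1/137) = -78*1/137 = -78/137 ≈ -0.56934)
p*v = -2*(-78/137) = 156/137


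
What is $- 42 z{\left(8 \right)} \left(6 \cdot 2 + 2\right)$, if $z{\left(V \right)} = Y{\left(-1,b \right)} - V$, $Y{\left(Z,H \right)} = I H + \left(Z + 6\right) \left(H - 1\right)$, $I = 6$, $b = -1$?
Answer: $14112$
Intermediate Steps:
$Y{\left(Z,H \right)} = 6 H + \left(-1 + H\right) \left(6 + Z\right)$ ($Y{\left(Z,H \right)} = 6 H + \left(Z + 6\right) \left(H - 1\right) = 6 H + \left(6 + Z\right) \left(-1 + H\right) = 6 H + \left(-1 + H\right) \left(6 + Z\right)$)
$z{\left(V \right)} = -16 - V$ ($z{\left(V \right)} = \left(-6 - -1 + 12 \left(-1\right) - -1\right) - V = \left(-6 + 1 - 12 + 1\right) - V = -16 - V$)
$- 42 z{\left(8 \right)} \left(6 \cdot 2 + 2\right) = - 42 \left(-16 - 8\right) \left(6 \cdot 2 + 2\right) = - 42 \left(-16 - 8\right) \left(12 + 2\right) = \left(-42\right) \left(-24\right) 14 = 1008 \cdot 14 = 14112$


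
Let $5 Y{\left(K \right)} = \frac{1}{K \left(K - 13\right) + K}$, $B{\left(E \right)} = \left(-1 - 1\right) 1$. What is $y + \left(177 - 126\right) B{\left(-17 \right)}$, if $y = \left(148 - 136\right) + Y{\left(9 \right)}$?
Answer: $- \frac{12151}{135} \approx -90.007$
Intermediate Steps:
$B{\left(E \right)} = -2$ ($B{\left(E \right)} = \left(-2\right) 1 = -2$)
$Y{\left(K \right)} = \frac{1}{5 \left(K + K \left(-13 + K\right)\right)}$ ($Y{\left(K \right)} = \frac{1}{5 \left(K \left(K - 13\right) + K\right)} = \frac{1}{5 \left(K \left(-13 + K\right) + K\right)} = \frac{1}{5 \left(K + K \left(-13 + K\right)\right)}$)
$y = \frac{1619}{135}$ ($y = \left(148 - 136\right) + \frac{1}{5 \cdot 9 \left(-12 + 9\right)} = 12 + \frac{1}{5} \cdot \frac{1}{9} \frac{1}{-3} = 12 + \frac{1}{5} \cdot \frac{1}{9} \left(- \frac{1}{3}\right) = 12 - \frac{1}{135} = \frac{1619}{135} \approx 11.993$)
$y + \left(177 - 126\right) B{\left(-17 \right)} = \frac{1619}{135} + \left(177 - 126\right) \left(-2\right) = \frac{1619}{135} + 51 \left(-2\right) = \frac{1619}{135} - 102 = - \frac{12151}{135}$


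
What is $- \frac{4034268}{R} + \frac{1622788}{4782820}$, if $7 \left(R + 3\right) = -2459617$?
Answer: $\frac{17382214345133}{1470500727395} \approx 11.821$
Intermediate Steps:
$R = - \frac{2459638}{7}$ ($R = -3 + \frac{1}{7} \left(-2459617\right) = -3 - \frac{2459617}{7} = - \frac{2459638}{7} \approx -3.5138 \cdot 10^{5}$)
$- \frac{4034268}{R} + \frac{1622788}{4782820} = - \frac{4034268}{- \frac{2459638}{7}} + \frac{1622788}{4782820} = \left(-4034268\right) \left(- \frac{7}{2459638}\right) + 1622788 \cdot \frac{1}{4782820} = \frac{14119938}{1229819} + \frac{405697}{1195705} = \frac{17382214345133}{1470500727395}$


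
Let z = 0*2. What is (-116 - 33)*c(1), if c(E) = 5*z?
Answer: 0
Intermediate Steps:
z = 0
c(E) = 0 (c(E) = 5*0 = 0)
(-116 - 33)*c(1) = (-116 - 33)*0 = -149*0 = 0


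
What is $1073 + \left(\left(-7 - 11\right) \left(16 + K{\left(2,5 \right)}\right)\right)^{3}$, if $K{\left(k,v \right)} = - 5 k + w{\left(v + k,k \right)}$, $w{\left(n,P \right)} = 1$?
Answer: $-1999303$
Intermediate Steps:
$K{\left(k,v \right)} = 1 - 5 k$ ($K{\left(k,v \right)} = - 5 k + 1 = 1 - 5 k$)
$1073 + \left(\left(-7 - 11\right) \left(16 + K{\left(2,5 \right)}\right)\right)^{3} = 1073 + \left(\left(-7 - 11\right) \left(16 + \left(1 - 10\right)\right)\right)^{3} = 1073 + \left(- 18 \left(16 + \left(1 - 10\right)\right)\right)^{3} = 1073 + \left(- 18 \left(16 - 9\right)\right)^{3} = 1073 + \left(\left(-18\right) 7\right)^{3} = 1073 + \left(-126\right)^{3} = 1073 - 2000376 = -1999303$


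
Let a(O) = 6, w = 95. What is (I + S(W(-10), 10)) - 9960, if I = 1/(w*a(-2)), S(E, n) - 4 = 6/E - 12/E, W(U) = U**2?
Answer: -14187383/1425 ≈ -9956.1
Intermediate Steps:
S(E, n) = 4 - 6/E (S(E, n) = 4 + (6/E - 12/E) = 4 - 6/E)
I = 1/570 (I = 1/(95*6) = 1/570 ≈ 0.0017544)
(I + S(W(-10), 10)) - 9960 = (1/570 + (4 - 6/((-10)**2))) - 9960 = (1/570 + (4 - 6/100)) - 9960 = (1/570 + (4 - 6*1/100)) - 9960 = (1/570 + (4 - 3/50)) - 9960 = (1/570 + 197/50) - 9960 = 5617/1425 - 9960 = -14187383/1425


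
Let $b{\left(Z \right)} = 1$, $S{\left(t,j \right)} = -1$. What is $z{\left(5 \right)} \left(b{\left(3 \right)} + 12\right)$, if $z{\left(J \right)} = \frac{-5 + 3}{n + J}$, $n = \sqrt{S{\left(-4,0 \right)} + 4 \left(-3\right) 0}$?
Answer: $-5 + i \approx -5.0 + 1.0 i$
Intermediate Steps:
$n = i$ ($n = \sqrt{-1 + 4 \left(-3\right) 0} = \sqrt{-1 - 0} = \sqrt{-1 + 0} = \sqrt{-1} = i \approx 1.0 i$)
$z{\left(J \right)} = - \frac{2}{i + J}$ ($z{\left(J \right)} = \frac{-5 + 3}{i + J} = - \frac{2}{i + J}$)
$z{\left(5 \right)} \left(b{\left(3 \right)} + 12\right) = - \frac{2}{i + 5} \left(1 + 12\right) = - \frac{2}{5 + i} 13 = - 2 \frac{5 - i}{26} \cdot 13 = - \frac{5 - i}{13} \cdot 13 = - (5 - i)$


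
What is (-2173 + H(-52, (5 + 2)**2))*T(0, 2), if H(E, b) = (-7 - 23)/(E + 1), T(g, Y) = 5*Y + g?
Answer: -369310/17 ≈ -21724.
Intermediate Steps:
T(g, Y) = g + 5*Y
H(E, b) = -30/(1 + E)
(-2173 + H(-52, (5 + 2)**2))*T(0, 2) = (-2173 - 30/(1 - 52))*(0 + 5*2) = (-2173 - 30/(-51))*(0 + 10) = (-2173 - 30*(-1/51))*10 = (-2173 + 10/17)*10 = -36931/17*10 = -369310/17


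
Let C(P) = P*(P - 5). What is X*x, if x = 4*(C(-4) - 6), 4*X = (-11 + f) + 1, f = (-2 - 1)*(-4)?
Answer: 60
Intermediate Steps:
C(P) = P*(-5 + P)
f = 12 (f = -3*(-4) = 12)
X = ½ (X = ((-11 + 12) + 1)/4 = (1 + 1)/4 = (¼)*2 = ½ ≈ 0.50000)
x = 120 (x = 4*(-4*(-5 - 4) - 6) = 4*(-4*(-9) - 6) = 4*(36 - 6) = 4*30 = 120)
X*x = (½)*120 = 60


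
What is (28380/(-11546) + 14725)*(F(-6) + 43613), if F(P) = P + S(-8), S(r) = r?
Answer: 3705620052765/5773 ≈ 6.4189e+8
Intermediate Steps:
F(P) = -8 + P (F(P) = P - 8 = -8 + P)
(28380/(-11546) + 14725)*(F(-6) + 43613) = (28380/(-11546) + 14725)*((-8 - 6) + 43613) = (28380*(-1/11546) + 14725)*(-14 + 43613) = (-14190/5773 + 14725)*43599 = (84993235/5773)*43599 = 3705620052765/5773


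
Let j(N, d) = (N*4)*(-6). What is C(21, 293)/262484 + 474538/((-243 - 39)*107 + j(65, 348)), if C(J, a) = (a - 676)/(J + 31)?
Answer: -3238530519253/216571348656 ≈ -14.954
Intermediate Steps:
C(J, a) = (-676 + a)/(31 + J)
j(N, d) = -24*N (j(N, d) = (4*N)*(-6) = -24*N)
C(21, 293)/262484 + 474538/((-243 - 39)*107 + j(65, 348)) = ((-676 + 293)/(31 + 21))/262484 + 474538/((-243 - 39)*107 - 24*65) = (-383/52)*(1/262484) + 474538/(-282*107 - 1560) = ((1/52)*(-383))*(1/262484) + 474538/(-30174 - 1560) = -383/52*1/262484 + 474538/(-31734) = -383/13649168 + 474538*(-1/31734) = -383/13649168 - 237269/15867 = -3238530519253/216571348656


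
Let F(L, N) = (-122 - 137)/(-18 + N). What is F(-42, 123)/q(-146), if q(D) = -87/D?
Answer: -5402/1305 ≈ -4.1395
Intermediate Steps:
F(L, N) = -259/(-18 + N)
F(-42, 123)/q(-146) = (-259/(-18 + 123))/((-87/(-146))) = (-259/105)/((-87*(-1/146))) = (-259*1/105)/(87/146) = -37/15*146/87 = -5402/1305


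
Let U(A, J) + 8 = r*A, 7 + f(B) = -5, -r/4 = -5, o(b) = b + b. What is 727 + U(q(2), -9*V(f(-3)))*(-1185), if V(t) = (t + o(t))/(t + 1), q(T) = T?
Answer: -37193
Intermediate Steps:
o(b) = 2*b
r = 20 (r = -4*(-5) = 20)
f(B) = -12 (f(B) = -7 - 5 = -12)
V(t) = 3*t/(1 + t) (V(t) = (t + 2*t)/(t + 1) = (3*t)/(1 + t) = 3*t/(1 + t))
U(A, J) = -8 + 20*A
727 + U(q(2), -9*V(f(-3)))*(-1185) = 727 + (-8 + 20*2)*(-1185) = 727 + (-8 + 40)*(-1185) = 727 + 32*(-1185) = 727 - 37920 = -37193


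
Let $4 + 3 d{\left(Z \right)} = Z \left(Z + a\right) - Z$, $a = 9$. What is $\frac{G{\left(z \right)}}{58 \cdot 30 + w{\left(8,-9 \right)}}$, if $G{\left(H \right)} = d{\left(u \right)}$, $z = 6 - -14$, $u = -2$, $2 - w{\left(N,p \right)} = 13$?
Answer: $- \frac{16}{5187} \approx -0.0030846$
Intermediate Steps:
$w{\left(N,p \right)} = -11$ ($w{\left(N,p \right)} = 2 - 13 = -11$)
$d{\left(Z \right)} = - \frac{4}{3} - \frac{Z}{3} + \frac{Z \left(9 + Z\right)}{3}$ ($d{\left(Z \right)} = - \frac{4}{3} + \frac{Z \left(Z + 9\right) - Z}{3} = - \frac{4}{3} + \frac{Z \left(9 + Z\right) - Z}{3} = - \frac{4}{3} + \frac{- Z + Z \left(9 + Z\right)}{3} = - \frac{4}{3} + \left(- \frac{Z}{3} + \frac{Z \left(9 + Z\right)}{3}\right) = - \frac{4}{3} - \frac{Z}{3} + \frac{Z \left(9 + Z\right)}{3}$)
$z = 20$ ($z = 6 + 14 = 20$)
$G{\left(H \right)} = - \frac{16}{3}$ ($G{\left(H \right)} = - \frac{4}{3} + \frac{\left(-2\right)^{2}}{3} + \frac{8}{3} \left(-2\right) = - \frac{4}{3} + \frac{1}{3} \cdot 4 - \frac{16}{3} = - \frac{4}{3} + \frac{4}{3} - \frac{16}{3} = - \frac{16}{3}$)
$\frac{G{\left(z \right)}}{58 \cdot 30 + w{\left(8,-9 \right)}} = - \frac{16}{3 \left(58 \cdot 30 - 11\right)} = - \frac{16}{3 \left(1740 - 11\right)} = - \frac{16}{3 \cdot 1729} = \left(- \frac{16}{3}\right) \frac{1}{1729} = - \frac{16}{5187}$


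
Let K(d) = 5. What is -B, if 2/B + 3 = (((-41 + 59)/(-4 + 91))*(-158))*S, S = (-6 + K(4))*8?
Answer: -58/7497 ≈ -0.0077364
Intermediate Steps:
S = -8 (S = (-6 + 5)*8 = -1*8 = -8)
B = 58/7497 (B = 2/(-3 + (((-41 + 59)/(-4 + 91))*(-158))*(-8)) = 2/(-3 + ((18/87)*(-158))*(-8)) = 2/(-3 + ((18*(1/87))*(-158))*(-8)) = 2/(-3 + ((6/29)*(-158))*(-8)) = 2/(-3 - 948/29*(-8)) = 2/(-3 + 7584/29) = 2/(7497/29) = 2*(29/7497) = 58/7497 ≈ 0.0077364)
-B = -1*58/7497 = -58/7497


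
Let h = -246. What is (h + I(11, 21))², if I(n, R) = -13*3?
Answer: 81225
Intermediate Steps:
I(n, R) = -39
(h + I(11, 21))² = (-246 - 39)² = (-285)² = 81225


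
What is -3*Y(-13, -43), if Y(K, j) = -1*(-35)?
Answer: -105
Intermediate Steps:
Y(K, j) = 35
-3*Y(-13, -43) = -3*35 = -105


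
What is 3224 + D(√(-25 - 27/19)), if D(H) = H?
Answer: 3224 + I*√9538/19 ≈ 3224.0 + 5.1401*I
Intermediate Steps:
3224 + D(√(-25 - 27/19)) = 3224 + √(-25 - 27/19) = 3224 + √(-502/19) = 3224 + I*√9538/19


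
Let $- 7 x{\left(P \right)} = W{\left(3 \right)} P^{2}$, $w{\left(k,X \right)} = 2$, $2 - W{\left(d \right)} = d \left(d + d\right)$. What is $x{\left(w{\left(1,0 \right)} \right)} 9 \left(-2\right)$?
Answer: $- \frac{1152}{7} \approx -164.57$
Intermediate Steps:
$W{\left(d \right)} = 2 - 2 d^{2}$ ($W{\left(d \right)} = 2 - d \left(d + d\right) = 2 - d 2 d = 2 - 2 d^{2}$)
$x{\left(P \right)} = \frac{16 P^{2}}{7}$ ($x{\left(P \right)} = - \frac{\left(2 - 2 \cdot 3^{2}\right) P^{2}}{7} = - \frac{\left(2 - 18\right) P^{2}}{7} = - \frac{\left(-16\right) P^{2}}{7} = \frac{16 P^{2}}{7}$)
$x{\left(w{\left(1,0 \right)} \right)} 9 \left(-2\right) = \frac{16 \cdot 2^{2}}{7} \cdot 9 \left(-2\right) = \frac{16}{7} \cdot 4 \cdot 9 \left(-2\right) = \frac{64}{7} \cdot 9 \left(-2\right) = \frac{576}{7} \left(-2\right) = - \frac{1152}{7}$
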